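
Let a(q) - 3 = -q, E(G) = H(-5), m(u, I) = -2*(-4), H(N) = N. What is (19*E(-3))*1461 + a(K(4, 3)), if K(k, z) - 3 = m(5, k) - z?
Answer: -138800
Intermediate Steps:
m(u, I) = 8
E(G) = -5
K(k, z) = 11 - z (K(k, z) = 3 + (8 - z) = 11 - z)
a(q) = 3 - q
(19*E(-3))*1461 + a(K(4, 3)) = (19*(-5))*1461 + (3 - (11 - 1*3)) = -95*1461 + (3 - (11 - 3)) = -138795 + (3 - 1*8) = -138795 + (3 - 8) = -138795 - 5 = -138800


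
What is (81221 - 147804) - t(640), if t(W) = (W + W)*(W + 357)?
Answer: -1342743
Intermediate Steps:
t(W) = 2*W*(357 + W) (t(W) = (2*W)*(357 + W) = 2*W*(357 + W))
(81221 - 147804) - t(640) = (81221 - 147804) - 2*640*(357 + 640) = -66583 - 2*640*997 = -66583 - 1*1276160 = -66583 - 1276160 = -1342743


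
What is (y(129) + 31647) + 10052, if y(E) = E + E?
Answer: 41957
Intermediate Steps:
y(E) = 2*E
(y(129) + 31647) + 10052 = (2*129 + 31647) + 10052 = (258 + 31647) + 10052 = 31905 + 10052 = 41957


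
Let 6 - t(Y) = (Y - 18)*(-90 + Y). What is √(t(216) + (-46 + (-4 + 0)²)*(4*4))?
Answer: I*√25422 ≈ 159.44*I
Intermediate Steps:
t(Y) = 6 - (-90 + Y)*(-18 + Y) (t(Y) = 6 - (Y - 18)*(-90 + Y) = 6 - (-18 + Y)*(-90 + Y) = 6 - (-90 + Y)*(-18 + Y))
√(t(216) + (-46 + (-4 + 0)²)*(4*4)) = √((-1614 - 1*216² + 108*216) + (-46 + (-4 + 0)²)*(4*4)) = √((-1614 - 1*46656 + 23328) + (-46 + (-4)²)*16) = √((-1614 - 46656 + 23328) + (-46 + 16)*16) = √(-24942 - 30*16) = √(-24942 - 480) = √(-25422) = I*√25422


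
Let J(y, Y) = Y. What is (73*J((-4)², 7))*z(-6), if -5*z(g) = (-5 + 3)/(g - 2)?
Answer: -511/20 ≈ -25.550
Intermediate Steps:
z(g) = 2/(5*(-2 + g)) (z(g) = -(-5 + 3)/(5*(g - 2)) = -(-2)/(5*(-2 + g)) = 2/(5*(-2 + g)))
(73*J((-4)², 7))*z(-6) = (73*7)*(2/(5*(-2 - 6))) = 511*((⅖)/(-8)) = 511*((⅖)*(-⅛)) = 511*(-1/20) = -511/20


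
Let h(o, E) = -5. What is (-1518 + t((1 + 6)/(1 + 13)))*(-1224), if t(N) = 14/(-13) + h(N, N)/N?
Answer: 24330672/13 ≈ 1.8716e+6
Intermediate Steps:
t(N) = -14/13 - 5/N (t(N) = 14/(-13) - 5/N = 14*(-1/13) - 5/N = -14/13 - 5/N)
(-1518 + t((1 + 6)/(1 + 13)))*(-1224) = (-1518 + (-14/13 - 5*(1 + 13)/(1 + 6)))*(-1224) = (-1518 + (-14/13 - 5/(7/14)))*(-1224) = (-1518 + (-14/13 - 5/(7*(1/14))))*(-1224) = (-1518 + (-14/13 - 5/1/2))*(-1224) = (-1518 + (-14/13 - 5*2))*(-1224) = (-1518 + (-14/13 - 10))*(-1224) = (-1518 - 144/13)*(-1224) = -19878/13*(-1224) = 24330672/13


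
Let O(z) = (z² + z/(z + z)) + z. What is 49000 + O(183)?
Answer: 165345/2 ≈ 82673.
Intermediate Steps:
O(z) = ½ + z + z² (O(z) = (z² + z/((2*z))) + z = (z² + (1/(2*z))*z) + z = (z² + ½) + z = (½ + z²) + z = ½ + z + z²)
49000 + O(183) = 49000 + (½ + 183 + 183²) = 49000 + (½ + 183 + 33489) = 49000 + 67345/2 = 165345/2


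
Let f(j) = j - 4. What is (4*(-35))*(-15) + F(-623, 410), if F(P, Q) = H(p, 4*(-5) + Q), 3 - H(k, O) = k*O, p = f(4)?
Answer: 2103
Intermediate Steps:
f(j) = -4 + j
p = 0 (p = -4 + 4 = 0)
H(k, O) = 3 - O*k (H(k, O) = 3 - k*O = 3 - O*k)
F(P, Q) = 3 (F(P, Q) = 3 - 1*(4*(-5) + Q)*0 = 3 - 1*(-20 + Q)*0 = 3 + 0 = 3)
(4*(-35))*(-15) + F(-623, 410) = (4*(-35))*(-15) + 3 = -140*(-15) + 3 = 2100 + 3 = 2103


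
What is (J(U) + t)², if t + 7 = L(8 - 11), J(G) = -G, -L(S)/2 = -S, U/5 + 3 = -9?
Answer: 2209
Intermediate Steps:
U = -60 (U = -15 + 5*(-9) = -15 - 45 = -60)
L(S) = 2*S (L(S) = -(-2)*S = 2*S)
t = -13 (t = -7 + 2*(8 - 11) = -7 + 2*(-3) = -7 - 6 = -13)
(J(U) + t)² = (-1*(-60) - 13)² = (60 - 13)² = 47² = 2209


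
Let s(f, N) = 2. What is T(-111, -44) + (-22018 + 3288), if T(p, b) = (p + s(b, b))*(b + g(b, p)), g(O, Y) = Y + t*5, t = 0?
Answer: -1835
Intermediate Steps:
g(O, Y) = Y (g(O, Y) = Y + 0*5 = Y + 0 = Y)
T(p, b) = (2 + p)*(b + p) (T(p, b) = (p + 2)*(b + p) = (2 + p)*(b + p))
T(-111, -44) + (-22018 + 3288) = ((-111)**2 + 2*(-44) + 2*(-111) - 44*(-111)) + (-22018 + 3288) = (12321 - 88 - 222 + 4884) - 18730 = 16895 - 18730 = -1835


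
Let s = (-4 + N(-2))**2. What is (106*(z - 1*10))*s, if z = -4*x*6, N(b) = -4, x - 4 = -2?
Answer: -393472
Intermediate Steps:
x = 2 (x = 4 - 2 = 2)
s = 64 (s = (-4 - 4)**2 = (-8)**2 = 64)
z = -48 (z = -4*2*6 = -8*6 = -48)
(106*(z - 1*10))*s = (106*(-48 - 1*10))*64 = (106*(-48 - 10))*64 = (106*(-58))*64 = -6148*64 = -393472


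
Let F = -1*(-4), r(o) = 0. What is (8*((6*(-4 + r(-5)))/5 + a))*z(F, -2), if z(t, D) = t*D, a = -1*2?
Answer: 2176/5 ≈ 435.20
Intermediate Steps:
a = -2
F = 4
z(t, D) = D*t
(8*((6*(-4 + r(-5)))/5 + a))*z(F, -2) = (8*((6*(-4 + 0))/5 - 2))*(-2*4) = (8*((6*(-4))*(1/5) - 2))*(-8) = (8*(-24*1/5 - 2))*(-8) = (8*(-24/5 - 2))*(-8) = (8*(-34/5))*(-8) = -272/5*(-8) = 2176/5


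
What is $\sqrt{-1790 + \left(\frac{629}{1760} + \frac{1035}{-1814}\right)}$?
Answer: $\frac{i \sqrt{285118026487690}}{399080} \approx 42.311 i$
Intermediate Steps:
$\sqrt{-1790 + \left(\frac{629}{1760} + \frac{1035}{-1814}\right)} = \sqrt{-1790 + \left(629 \cdot \frac{1}{1760} + 1035 \left(- \frac{1}{1814}\right)\right)} = \sqrt{-1790 + \left(\frac{629}{1760} - \frac{1035}{1814}\right)} = \sqrt{-1790 - \frac{340297}{1596320}} = \sqrt{- \frac{2857753097}{1596320}} = \frac{i \sqrt{285118026487690}}{399080}$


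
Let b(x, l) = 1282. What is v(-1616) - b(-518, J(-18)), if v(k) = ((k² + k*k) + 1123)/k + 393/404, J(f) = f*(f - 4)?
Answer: -7294175/1616 ≈ -4513.7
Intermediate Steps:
J(f) = f*(-4 + f)
v(k) = 393/404 + (1123 + 2*k²)/k (v(k) = ((k² + k²) + 1123)/k + 393*(1/404) = (2*k² + 1123)/k + 393/404 = (1123 + 2*k²)/k + 393/404 = 393/404 + (1123 + 2*k²)/k)
v(-1616) - b(-518, J(-18)) = (393/404 + 2*(-1616) + 1123/(-1616)) - 1*1282 = (393/404 - 3232 + 1123*(-1/1616)) - 1282 = (393/404 - 3232 - 1123/1616) - 1282 = -5222463/1616 - 1282 = -7294175/1616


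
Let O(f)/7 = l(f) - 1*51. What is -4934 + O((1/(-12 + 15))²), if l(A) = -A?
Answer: -47626/9 ≈ -5291.8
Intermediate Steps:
O(f) = -357 - 7*f (O(f) = 7*(-f - 1*51) = 7*(-f - 51) = 7*(-51 - f) = -357 - 7*f)
-4934 + O((1/(-12 + 15))²) = -4934 + (-357 - 7/(-12 + 15)²) = -4934 + (-357 - 7*(1/3)²) = -4934 + (-357 - 7*(⅓)²) = -4934 + (-357 - 7*⅑) = -4934 + (-357 - 7/9) = -4934 - 3220/9 = -47626/9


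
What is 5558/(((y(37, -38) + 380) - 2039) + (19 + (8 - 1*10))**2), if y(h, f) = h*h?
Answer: -5558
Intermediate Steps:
y(h, f) = h**2
5558/(((y(37, -38) + 380) - 2039) + (19 + (8 - 1*10))**2) = 5558/(((37**2 + 380) - 2039) + (19 + (8 - 1*10))**2) = 5558/(((1369 + 380) - 2039) + (19 + (8 - 10))**2) = 5558/((1749 - 2039) + (19 - 2)**2) = 5558/(-290 + 17**2) = 5558/(-290 + 289) = 5558/(-1) = 5558*(-1) = -5558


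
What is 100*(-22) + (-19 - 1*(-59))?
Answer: -2160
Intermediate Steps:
100*(-22) + (-19 - 1*(-59)) = -2200 + (-19 + 59) = -2200 + 40 = -2160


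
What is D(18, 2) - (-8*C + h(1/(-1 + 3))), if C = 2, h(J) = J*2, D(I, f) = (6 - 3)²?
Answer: 24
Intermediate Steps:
D(I, f) = 9 (D(I, f) = 3² = 9)
h(J) = 2*J
D(18, 2) - (-8*C + h(1/(-1 + 3))) = 9 - (-8*2 + 2/(-1 + 3)) = 9 - (-16 + 2/2) = 9 - (-16 + 2*(½)) = 9 - (-16 + 1) = 9 - 1*(-15) = 9 + 15 = 24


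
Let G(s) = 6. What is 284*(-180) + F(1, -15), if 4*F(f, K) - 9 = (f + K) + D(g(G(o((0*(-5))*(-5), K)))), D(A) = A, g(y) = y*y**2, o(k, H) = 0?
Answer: -204269/4 ≈ -51067.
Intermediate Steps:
g(y) = y**3
F(f, K) = 225/4 + K/4 + f/4 (F(f, K) = 9/4 + ((f + K) + 6**3)/4 = 9/4 + ((K + f) + 216)/4 = 9/4 + (216 + K + f)/4 = 9/4 + (54 + K/4 + f/4) = 225/4 + K/4 + f/4)
284*(-180) + F(1, -15) = 284*(-180) + (225/4 + (1/4)*(-15) + (1/4)*1) = -51120 + (225/4 - 15/4 + 1/4) = -51120 + 211/4 = -204269/4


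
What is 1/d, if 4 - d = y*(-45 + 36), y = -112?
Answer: -1/1004 ≈ -0.00099602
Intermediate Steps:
d = -1004 (d = 4 - (-112)*(-45 + 36) = 4 - (-112)*(-9) = 4 - 1*1008 = 4 - 1008 = -1004)
1/d = 1/(-1004) = -1/1004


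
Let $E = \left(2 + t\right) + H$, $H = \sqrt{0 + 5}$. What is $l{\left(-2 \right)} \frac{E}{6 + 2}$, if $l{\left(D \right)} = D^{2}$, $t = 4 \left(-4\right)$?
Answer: $-7 + \frac{\sqrt{5}}{2} \approx -5.882$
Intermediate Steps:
$H = \sqrt{5} \approx 2.2361$
$t = -16$
$E = -14 + \sqrt{5}$ ($E = \left(2 - 16\right) + \sqrt{5} = -14 + \sqrt{5} \approx -11.764$)
$l{\left(-2 \right)} \frac{E}{6 + 2} = \left(-2\right)^{2} \frac{-14 + \sqrt{5}}{6 + 2} = 4 \frac{-14 + \sqrt{5}}{8} = 4 \left(- \frac{7}{4} + \frac{\sqrt{5}}{8}\right) = -7 + \frac{\sqrt{5}}{2}$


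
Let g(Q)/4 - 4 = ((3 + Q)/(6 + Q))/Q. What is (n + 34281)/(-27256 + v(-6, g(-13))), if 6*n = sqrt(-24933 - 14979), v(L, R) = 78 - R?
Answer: -3119571/2474614 - 91*I*sqrt(9978)/7423842 ≈ -1.2606 - 0.0012244*I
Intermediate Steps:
g(Q) = 16 + 4*(3 + Q)/(Q*(6 + Q)) (g(Q) = 16 + 4*(((3 + Q)/(6 + Q))/Q) = 16 + 4*((3 + Q)/(Q*(6 + Q))) = 16 + 4*(3 + Q)/(Q*(6 + Q)))
n = I*sqrt(9978)/3 (n = sqrt(-24933 - 14979)/6 = sqrt(-39912)/6 = (2*I*sqrt(9978))/6 = I*sqrt(9978)/3 ≈ 33.297*I)
(n + 34281)/(-27256 + v(-6, g(-13))) = (I*sqrt(9978)/3 + 34281)/(-27256 + (78 - 4*(3 + 4*(-13)**2 + 25*(-13))/((-13)*(6 - 13)))) = (34281 + I*sqrt(9978)/3)/(-27256 + (78 - 4*(-1)*(3 + 4*169 - 325)/(13*(-7)))) = (34281 + I*sqrt(9978)/3)/(-27256 + (78 - 4*(-1)*(-1)*(3 + 676 - 325)/(13*7))) = (34281 + I*sqrt(9978)/3)/(-27256 + (78 - 4*(-1)*(-1)*354/(13*7))) = (34281 + I*sqrt(9978)/3)/(-27256 + (78 - 1*1416/91)) = (34281 + I*sqrt(9978)/3)/(-27256 + (78 - 1416/91)) = (34281 + I*sqrt(9978)/3)/(-27256 + 5682/91) = (34281 + I*sqrt(9978)/3)/(-2474614/91) = (34281 + I*sqrt(9978)/3)*(-91/2474614) = -3119571/2474614 - 91*I*sqrt(9978)/7423842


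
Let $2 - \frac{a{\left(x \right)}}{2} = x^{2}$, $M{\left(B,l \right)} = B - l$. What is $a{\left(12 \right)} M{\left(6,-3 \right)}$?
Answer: $-2556$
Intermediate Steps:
$a{\left(x \right)} = 4 - 2 x^{2}$
$a{\left(12 \right)} M{\left(6,-3 \right)} = \left(4 - 2 \cdot 12^{2}\right) \left(6 - -3\right) = \left(4 - 288\right) \left(6 + 3\right) = \left(4 - 288\right) 9 = \left(-284\right) 9 = -2556$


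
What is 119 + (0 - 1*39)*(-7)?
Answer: 392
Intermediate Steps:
119 + (0 - 1*39)*(-7) = 119 + (0 - 39)*(-7) = 119 - 39*(-7) = 119 + 273 = 392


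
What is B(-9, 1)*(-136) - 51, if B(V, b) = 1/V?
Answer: -323/9 ≈ -35.889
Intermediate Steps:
B(-9, 1)*(-136) - 51 = -136/(-9) - 51 = -⅑*(-136) - 51 = 136/9 - 51 = -323/9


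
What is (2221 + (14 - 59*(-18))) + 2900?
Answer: 6197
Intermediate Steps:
(2221 + (14 - 59*(-18))) + 2900 = (2221 + (14 + 1062)) + 2900 = (2221 + 1076) + 2900 = 3297 + 2900 = 6197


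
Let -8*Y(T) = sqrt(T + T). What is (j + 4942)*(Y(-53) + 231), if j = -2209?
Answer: 631323 - 2733*I*sqrt(106)/8 ≈ 6.3132e+5 - 3517.2*I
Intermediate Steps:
Y(T) = -sqrt(2)*sqrt(T)/8 (Y(T) = -sqrt(T + T)/8 = -sqrt(2)*sqrt(T)/8)
(j + 4942)*(Y(-53) + 231) = (-2209 + 4942)*(-sqrt(2)*sqrt(-53)/8 + 231) = 2733*(-sqrt(2)*I*sqrt(53)/8 + 231) = 2733*(-I*sqrt(106)/8 + 231) = 2733*(231 - I*sqrt(106)/8) = 631323 - 2733*I*sqrt(106)/8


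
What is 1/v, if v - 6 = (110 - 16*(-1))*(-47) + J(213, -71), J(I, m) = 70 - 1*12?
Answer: -1/5858 ≈ -0.00017071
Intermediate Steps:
J(I, m) = 58 (J(I, m) = 70 - 12 = 58)
v = -5858 (v = 6 + ((110 - 16*(-1))*(-47) + 58) = 6 + ((110 + 16)*(-47) + 58) = 6 + (126*(-47) + 58) = 6 + (-5922 + 58) = 6 - 5864 = -5858)
1/v = 1/(-5858) = -1/5858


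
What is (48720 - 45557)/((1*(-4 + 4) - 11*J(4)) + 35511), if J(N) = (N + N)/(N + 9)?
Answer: 41119/461555 ≈ 0.089088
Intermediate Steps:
J(N) = 2*N/(9 + N) (J(N) = (2*N)/(9 + N) = 2*N/(9 + N))
(48720 - 45557)/((1*(-4 + 4) - 11*J(4)) + 35511) = (48720 - 45557)/((1*(-4 + 4) - 22*4/(9 + 4)) + 35511) = 3163/((1*0 - 22*4/13) + 35511) = 3163/((0 - 22*4/13) + 35511) = 3163/((0 - 11*8/13) + 35511) = 3163/((0 - 88/13) + 35511) = 3163/(-88/13 + 35511) = 3163/(461555/13) = 3163*(13/461555) = 41119/461555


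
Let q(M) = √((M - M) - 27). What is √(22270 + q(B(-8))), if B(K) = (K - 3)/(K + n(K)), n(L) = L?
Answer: √(22270 + 3*I*√3) ≈ 149.23 + 0.017*I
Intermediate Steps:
B(K) = (-3 + K)/(2*K) (B(K) = (K - 3)/(K + K) = (-3 + K)/((2*K)) = (-3 + K)*(1/(2*K)) = (-3 + K)/(2*K))
q(M) = 3*I*√3 (q(M) = √(0 - 27) = √(-27) = 3*I*√3)
√(22270 + q(B(-8))) = √(22270 + 3*I*√3)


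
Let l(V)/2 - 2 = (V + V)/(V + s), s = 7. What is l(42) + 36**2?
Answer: 9124/7 ≈ 1303.4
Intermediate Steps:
l(V) = 4 + 4*V/(7 + V) (l(V) = 4 + 2*((V + V)/(V + 7)) = 4 + 2*((2*V)/(7 + V)) = 4 + 2*(2*V/(7 + V)) = 4 + 4*V/(7 + V))
l(42) + 36**2 = 4*(7 + 2*42)/(7 + 42) + 36**2 = 4*(7 + 84)/49 + 1296 = 4*(1/49)*91 + 1296 = 52/7 + 1296 = 9124/7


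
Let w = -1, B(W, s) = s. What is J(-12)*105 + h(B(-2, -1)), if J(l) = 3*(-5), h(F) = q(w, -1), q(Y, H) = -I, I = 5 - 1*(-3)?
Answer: -1583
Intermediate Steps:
I = 8 (I = 5 + 3 = 8)
q(Y, H) = -8 (q(Y, H) = -1*8 = -8)
h(F) = -8
J(l) = -15
J(-12)*105 + h(B(-2, -1)) = -15*105 - 8 = -1575 - 8 = -1583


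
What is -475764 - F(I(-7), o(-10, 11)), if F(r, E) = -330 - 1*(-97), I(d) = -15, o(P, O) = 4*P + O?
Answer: -475531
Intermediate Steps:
o(P, O) = O + 4*P
F(r, E) = -233 (F(r, E) = -330 + 97 = -233)
-475764 - F(I(-7), o(-10, 11)) = -475764 - 1*(-233) = -475764 + 233 = -475531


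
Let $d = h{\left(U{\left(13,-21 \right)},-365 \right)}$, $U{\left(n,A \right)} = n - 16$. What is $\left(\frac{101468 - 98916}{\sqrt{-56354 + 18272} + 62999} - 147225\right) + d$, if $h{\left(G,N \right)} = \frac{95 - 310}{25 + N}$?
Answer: $\frac{- 10011257 \sqrt{38082} + 630699006207 i}{68 \left(\sqrt{38082} - 62999 i\right)} \approx -1.4722 \cdot 10^{5} - 0.00012541 i$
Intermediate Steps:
$U{\left(n,A \right)} = -16 + n$
$h{\left(G,N \right)} = - \frac{215}{25 + N}$
$d = \frac{43}{68}$ ($d = - \frac{215}{25 - 365} = - \frac{215}{-340} = \left(-215\right) \left(- \frac{1}{340}\right) = \frac{43}{68} \approx 0.63235$)
$\left(\frac{101468 - 98916}{\sqrt{-56354 + 18272} + 62999} - 147225\right) + d = \left(\frac{101468 - 98916}{\sqrt{-56354 + 18272} + 62999} - 147225\right) + \frac{43}{68} = \left(\frac{2552}{\sqrt{-38082} + 62999} - 147225\right) + \frac{43}{68} = \left(\frac{2552}{i \sqrt{38082} + 62999} - 147225\right) + \frac{43}{68} = \left(\frac{2552}{62999 + i \sqrt{38082}} - 147225\right) + \frac{43}{68} = \left(-147225 + \frac{2552}{62999 + i \sqrt{38082}}\right) + \frac{43}{68} = - \frac{10011257}{68} + \frac{2552}{62999 + i \sqrt{38082}}$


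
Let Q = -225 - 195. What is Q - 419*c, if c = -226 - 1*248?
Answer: 198186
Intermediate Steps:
c = -474 (c = -226 - 248 = -474)
Q = -420
Q - 419*c = -420 - 419*(-474) = -420 + 198606 = 198186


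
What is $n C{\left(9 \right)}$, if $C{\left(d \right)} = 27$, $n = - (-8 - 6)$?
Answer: $378$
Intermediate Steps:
$n = 14$ ($n = \left(-1\right) \left(-14\right) = 14$)
$n C{\left(9 \right)} = 14 \cdot 27 = 378$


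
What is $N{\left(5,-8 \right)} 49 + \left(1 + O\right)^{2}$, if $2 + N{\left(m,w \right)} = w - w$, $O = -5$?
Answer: $-82$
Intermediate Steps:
$N{\left(m,w \right)} = -2$ ($N{\left(m,w \right)} = -2 + \left(w - w\right) = -2 + 0 = -2$)
$N{\left(5,-8 \right)} 49 + \left(1 + O\right)^{2} = \left(-2\right) 49 + \left(1 - 5\right)^{2} = -98 + \left(-4\right)^{2} = -98 + 16 = -82$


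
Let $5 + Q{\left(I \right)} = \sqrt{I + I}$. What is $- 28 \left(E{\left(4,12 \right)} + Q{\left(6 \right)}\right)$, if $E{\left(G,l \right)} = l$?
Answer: $-196 - 56 \sqrt{3} \approx -292.99$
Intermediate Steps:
$Q{\left(I \right)} = -5 + \sqrt{2} \sqrt{I}$ ($Q{\left(I \right)} = -5 + \sqrt{I + I} = -5 + \sqrt{2 I} = -5 + \sqrt{2} \sqrt{I}$)
$- 28 \left(E{\left(4,12 \right)} + Q{\left(6 \right)}\right) = - 28 \left(12 - \left(5 - \sqrt{2} \sqrt{6}\right)\right) = - 28 \left(12 - \left(5 - 2 \sqrt{3}\right)\right) = - 28 \left(7 + 2 \sqrt{3}\right) = -196 - 56 \sqrt{3}$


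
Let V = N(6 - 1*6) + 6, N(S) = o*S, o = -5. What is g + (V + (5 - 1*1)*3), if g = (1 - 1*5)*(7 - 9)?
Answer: 26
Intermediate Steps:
g = 8 (g = (1 - 5)*(-2) = -4*(-2) = 8)
N(S) = -5*S
V = 6 (V = -5*(6 - 1*6) + 6 = -5*(6 - 6) + 6 = -5*0 + 6 = 0 + 6 = 6)
g + (V + (5 - 1*1)*3) = 8 + (6 + (5 - 1*1)*3) = 8 + (6 + (5 - 1)*3) = 8 + (6 + 4*3) = 8 + (6 + 12) = 8 + 18 = 26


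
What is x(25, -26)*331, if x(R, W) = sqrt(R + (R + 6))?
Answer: 662*sqrt(14) ≈ 2477.0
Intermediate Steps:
x(R, W) = sqrt(6 + 2*R) (x(R, W) = sqrt(R + (6 + R)) = sqrt(6 + 2*R))
x(25, -26)*331 = sqrt(6 + 2*25)*331 = sqrt(6 + 50)*331 = sqrt(56)*331 = (2*sqrt(14))*331 = 662*sqrt(14)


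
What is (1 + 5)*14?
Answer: 84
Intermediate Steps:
(1 + 5)*14 = 6*14 = 84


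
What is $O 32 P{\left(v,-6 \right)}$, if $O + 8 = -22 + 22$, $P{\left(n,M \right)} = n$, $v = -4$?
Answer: $1024$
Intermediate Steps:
$O = -8$ ($O = -8 + \left(-22 + 22\right) = -8 + 0 = -8$)
$O 32 P{\left(v,-6 \right)} = \left(-8\right) 32 \left(-4\right) = \left(-256\right) \left(-4\right) = 1024$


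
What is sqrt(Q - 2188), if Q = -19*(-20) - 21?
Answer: I*sqrt(1829) ≈ 42.767*I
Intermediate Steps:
Q = 359 (Q = 380 - 21 = 359)
sqrt(Q - 2188) = sqrt(359 - 2188) = sqrt(-1829) = I*sqrt(1829)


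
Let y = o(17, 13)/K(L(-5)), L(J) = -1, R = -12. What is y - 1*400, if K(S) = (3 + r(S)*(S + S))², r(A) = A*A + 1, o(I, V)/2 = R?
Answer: -424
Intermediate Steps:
o(I, V) = -24 (o(I, V) = 2*(-12) = -24)
r(A) = 1 + A² (r(A) = A² + 1 = 1 + A²)
K(S) = (3 + 2*S*(1 + S²))² (K(S) = (3 + (1 + S²)*(S + S))² = (3 + (1 + S²)*(2*S))² = (3 + 2*S*(1 + S²))²)
y = -24 (y = -24/(3 + 2*(-1)*(1 + (-1)²))² = -24/(3 + 2*(-1)*(1 + 1))² = -24/(3 + 2*(-1)*2)² = -24/(3 - 4)² = -24/((-1)²) = -24/1 = -24*1 = -24)
y - 1*400 = -24 - 1*400 = -24 - 400 = -424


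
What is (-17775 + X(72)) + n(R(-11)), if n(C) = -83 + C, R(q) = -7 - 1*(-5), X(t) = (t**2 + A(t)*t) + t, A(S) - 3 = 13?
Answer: -11452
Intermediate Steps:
A(S) = 16 (A(S) = 3 + 13 = 16)
X(t) = t**2 + 17*t (X(t) = (t**2 + 16*t) + t = t**2 + 17*t)
R(q) = -2 (R(q) = -7 + 5 = -2)
(-17775 + X(72)) + n(R(-11)) = (-17775 + 72*(17 + 72)) + (-83 - 2) = (-17775 + 72*89) - 85 = (-17775 + 6408) - 85 = -11367 - 85 = -11452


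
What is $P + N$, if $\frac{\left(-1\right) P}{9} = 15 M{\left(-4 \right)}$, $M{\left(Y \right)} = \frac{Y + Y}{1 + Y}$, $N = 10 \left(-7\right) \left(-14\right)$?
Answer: $620$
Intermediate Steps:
$N = 980$ ($N = \left(-70\right) \left(-14\right) = 980$)
$M{\left(Y \right)} = \frac{2 Y}{1 + Y}$
$P = -360$ ($P = - 9 \cdot 15 \cdot 2 \left(-4\right) \frac{1}{1 - 4} = - 9 \cdot 15 \cdot 2 \left(-4\right) \frac{1}{-3} = - 9 \cdot 15 \cdot 2 \left(-4\right) \left(- \frac{1}{3}\right) = - 9 \cdot 15 \cdot \frac{8}{3} = \left(-9\right) 40 = -360$)
$P + N = -360 + 980 = 620$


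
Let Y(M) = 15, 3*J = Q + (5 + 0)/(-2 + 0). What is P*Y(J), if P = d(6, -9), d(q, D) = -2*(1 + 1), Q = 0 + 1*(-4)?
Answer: -60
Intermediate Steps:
Q = -4 (Q = 0 - 4 = -4)
J = -13/6 (J = (-4 + (5 + 0)/(-2 + 0))/3 = (-4 + 5/(-2))/3 = (-4 + 5*(-½))/3 = (-4 - 5/2)/3 = (⅓)*(-13/2) = -13/6 ≈ -2.1667)
d(q, D) = -4 (d(q, D) = -2*2 = -4)
P = -4
P*Y(J) = -4*15 = -60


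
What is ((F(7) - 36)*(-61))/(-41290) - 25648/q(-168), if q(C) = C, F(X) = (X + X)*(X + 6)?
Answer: 9468769/61935 ≈ 152.88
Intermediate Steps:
F(X) = 2*X*(6 + X) (F(X) = (2*X)*(6 + X) = 2*X*(6 + X))
((F(7) - 36)*(-61))/(-41290) - 25648/q(-168) = ((2*7*(6 + 7) - 36)*(-61))/(-41290) - 25648/(-168) = ((2*7*13 - 36)*(-61))*(-1/41290) - 25648*(-1/168) = ((182 - 36)*(-61))*(-1/41290) + 458/3 = (146*(-61))*(-1/41290) + 458/3 = -8906*(-1/41290) + 458/3 = 4453/20645 + 458/3 = 9468769/61935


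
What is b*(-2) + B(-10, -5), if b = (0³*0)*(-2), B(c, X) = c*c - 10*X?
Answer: 150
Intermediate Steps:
B(c, X) = c² - 10*X
b = 0 (b = (0*0)*(-2) = 0*(-2) = 0)
b*(-2) + B(-10, -5) = 0*(-2) + ((-10)² - 10*(-5)) = 0 + (100 + 50) = 0 + 150 = 150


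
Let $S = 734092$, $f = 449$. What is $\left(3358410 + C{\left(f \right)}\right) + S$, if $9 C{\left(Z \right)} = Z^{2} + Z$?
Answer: $4114952$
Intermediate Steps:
$C{\left(Z \right)} = \frac{Z}{9} + \frac{Z^{2}}{9}$ ($C{\left(Z \right)} = \frac{Z^{2} + Z}{9} = \frac{Z + Z^{2}}{9} = \frac{Z}{9} + \frac{Z^{2}}{9}$)
$\left(3358410 + C{\left(f \right)}\right) + S = \left(3358410 + \frac{1}{9} \cdot 449 \left(1 + 449\right)\right) + 734092 = \left(3358410 + \frac{1}{9} \cdot 449 \cdot 450\right) + 734092 = \left(3358410 + 22450\right) + 734092 = 3380860 + 734092 = 4114952$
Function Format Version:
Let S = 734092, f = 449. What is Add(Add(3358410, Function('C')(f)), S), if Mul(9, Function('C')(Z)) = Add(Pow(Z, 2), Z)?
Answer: 4114952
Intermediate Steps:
Function('C')(Z) = Add(Mul(Rational(1, 9), Z), Mul(Rational(1, 9), Pow(Z, 2))) (Function('C')(Z) = Mul(Rational(1, 9), Add(Pow(Z, 2), Z)) = Mul(Rational(1, 9), Add(Z, Pow(Z, 2))) = Add(Mul(Rational(1, 9), Z), Mul(Rational(1, 9), Pow(Z, 2))))
Add(Add(3358410, Function('C')(f)), S) = Add(Add(3358410, Mul(Rational(1, 9), 449, Add(1, 449))), 734092) = Add(Add(3358410, Mul(Rational(1, 9), 449, 450)), 734092) = Add(Add(3358410, 22450), 734092) = Add(3380860, 734092) = 4114952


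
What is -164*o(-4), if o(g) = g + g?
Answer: 1312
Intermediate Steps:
o(g) = 2*g
-164*o(-4) = -328*(-4) = -164*(-8) = 1312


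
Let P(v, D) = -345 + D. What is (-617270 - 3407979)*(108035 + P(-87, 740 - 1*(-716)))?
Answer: -439339827354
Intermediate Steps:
(-617270 - 3407979)*(108035 + P(-87, 740 - 1*(-716))) = (-617270 - 3407979)*(108035 + (-345 + (740 - 1*(-716)))) = -4025249*(108035 + (-345 + (740 + 716))) = -4025249*(108035 + (-345 + 1456)) = -4025249*(108035 + 1111) = -4025249*109146 = -439339827354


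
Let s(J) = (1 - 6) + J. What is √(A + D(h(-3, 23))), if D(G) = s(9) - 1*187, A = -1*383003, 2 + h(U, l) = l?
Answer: I*√383186 ≈ 619.02*I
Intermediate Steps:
h(U, l) = -2 + l
A = -383003
s(J) = -5 + J
D(G) = -183 (D(G) = (-5 + 9) - 1*187 = 4 - 187 = -183)
√(A + D(h(-3, 23))) = √(-383003 - 183) = √(-383186) = I*√383186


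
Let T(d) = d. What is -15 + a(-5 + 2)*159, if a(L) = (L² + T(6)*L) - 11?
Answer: -3195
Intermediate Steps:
a(L) = -11 + L² + 6*L (a(L) = (L² + 6*L) - 11 = -11 + L² + 6*L)
-15 + a(-5 + 2)*159 = -15 + (-11 + (-5 + 2)² + 6*(-5 + 2))*159 = -15 + (-11 + (-3)² + 6*(-3))*159 = -15 + (-11 + 9 - 18)*159 = -15 - 20*159 = -15 - 3180 = -3195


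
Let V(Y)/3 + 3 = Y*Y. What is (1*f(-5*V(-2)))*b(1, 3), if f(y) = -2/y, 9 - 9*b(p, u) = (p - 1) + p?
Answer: 16/135 ≈ 0.11852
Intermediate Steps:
V(Y) = -9 + 3*Y² (V(Y) = -9 + 3*(Y*Y) = -9 + 3*Y²)
b(p, u) = 10/9 - 2*p/9 (b(p, u) = 1 - ((p - 1) + p)/9 = 1 - ((-1 + p) + p)/9 = 1 - (-1 + 2*p)/9 = 1 + (⅑ - 2*p/9) = 10/9 - 2*p/9)
(1*f(-5*V(-2)))*b(1, 3) = (1*(-2*(-1/(5*(-9 + 3*(-2)²)))))*(10/9 - 2/9*1) = (1*(-2*(-1/(5*(-9 + 3*4)))))*(10/9 - 2/9) = (1*(-2*(-1/(5*(-9 + 12)))))*(8/9) = (1*(-2/((-5*3))))*(8/9) = (1*(-2/(-15)))*(8/9) = (1*(-2*(-1/15)))*(8/9) = (1*(2/15))*(8/9) = (2/15)*(8/9) = 16/135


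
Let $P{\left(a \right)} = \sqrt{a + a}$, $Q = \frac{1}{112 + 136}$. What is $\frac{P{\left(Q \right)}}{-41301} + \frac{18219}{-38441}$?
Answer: $- \frac{18219}{38441} - \frac{\sqrt{31}}{2560662} \approx -0.47395$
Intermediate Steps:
$Q = \frac{1}{248} \approx 0.0040323$
$P{\left(a \right)} = \sqrt{2} \sqrt{a}$ ($P{\left(a \right)} = \sqrt{2 a} = \sqrt{2} \sqrt{a}$)
$\frac{P{\left(Q \right)}}{-41301} + \frac{18219}{-38441} = \frac{\sqrt{2} \sqrt{\frac{1}{248}}}{-41301} + \frac{18219}{-38441} = \sqrt{2} \frac{\sqrt{62}}{124} \left(- \frac{1}{41301}\right) + 18219 \left(- \frac{1}{38441}\right) = \frac{\sqrt{31}}{62} \left(- \frac{1}{41301}\right) - \frac{18219}{38441} = - \frac{\sqrt{31}}{2560662} - \frac{18219}{38441} = - \frac{18219}{38441} - \frac{\sqrt{31}}{2560662}$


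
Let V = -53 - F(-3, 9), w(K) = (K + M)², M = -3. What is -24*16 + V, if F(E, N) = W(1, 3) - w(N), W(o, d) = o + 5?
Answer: -407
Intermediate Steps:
W(o, d) = 5 + o
w(K) = (-3 + K)² (w(K) = (K - 3)² = (-3 + K)²)
F(E, N) = 6 - (-3 + N)² (F(E, N) = (5 + 1) - (-3 + N)² = 6 - (-3 + N)²)
V = -23 (V = -53 - (6 - (-3 + 9)²) = -53 - (6 - 1*6²) = -53 - (6 - 1*36) = -53 - (6 - 36) = -53 - 1*(-30) = -53 + 30 = -23)
-24*16 + V = -24*16 - 23 = -384 - 23 = -407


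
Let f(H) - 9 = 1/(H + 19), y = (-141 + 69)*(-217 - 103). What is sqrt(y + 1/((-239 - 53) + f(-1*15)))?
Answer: 2*sqrt(7367966229)/1131 ≈ 151.79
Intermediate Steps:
y = 23040 (y = -72*(-320) = 23040)
f(H) = 9 + 1/(19 + H) (f(H) = 9 + 1/(H + 19) = 9 + 1/(19 + H))
sqrt(y + 1/((-239 - 53) + f(-1*15))) = sqrt(23040 + 1/((-239 - 53) + (172 + 9*(-1*15))/(19 - 1*15))) = sqrt(23040 + 1/(-292 + (172 + 9*(-15))/(19 - 15))) = sqrt(23040 + 1/(-292 + (172 - 135)/4)) = sqrt(23040 + 1/(-292 + (1/4)*37)) = sqrt(23040 + 1/(-292 + 37/4)) = sqrt(23040 + 1/(-1131/4)) = sqrt(23040 - 4/1131) = sqrt(26058236/1131) = 2*sqrt(7367966229)/1131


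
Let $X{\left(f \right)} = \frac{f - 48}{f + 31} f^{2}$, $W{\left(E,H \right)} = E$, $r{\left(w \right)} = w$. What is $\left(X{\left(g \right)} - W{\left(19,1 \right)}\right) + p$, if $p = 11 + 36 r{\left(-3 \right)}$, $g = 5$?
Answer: $- \frac{5251}{36} \approx -145.86$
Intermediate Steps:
$X{\left(f \right)} = \frac{f^{2} \left(-48 + f\right)}{31 + f}$ ($X{\left(f \right)} = \frac{-48 + f}{31 + f} f^{2} = \frac{f^{2} \left(-48 + f\right)}{31 + f}$)
$p = -97$ ($p = 11 + 36 \left(-3\right) = 11 - 108 = -97$)
$\left(X{\left(g \right)} - W{\left(19,1 \right)}\right) + p = \left(\frac{5^{2} \left(-48 + 5\right)}{31 + 5} - 19\right) - 97 = \left(25 \cdot \frac{1}{36} \left(-43\right) - 19\right) - 97 = \left(- \frac{1075}{36} - 19\right) - 97 = - \frac{1759}{36} - 97 = - \frac{5251}{36}$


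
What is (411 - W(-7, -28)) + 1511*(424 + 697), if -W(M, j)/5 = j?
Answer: 1694102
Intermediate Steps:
W(M, j) = -5*j
(411 - W(-7, -28)) + 1511*(424 + 697) = (411 - (-5)*(-28)) + 1511*(424 + 697) = (411 - 1*140) + 1511*1121 = (411 - 140) + 1693831 = 271 + 1693831 = 1694102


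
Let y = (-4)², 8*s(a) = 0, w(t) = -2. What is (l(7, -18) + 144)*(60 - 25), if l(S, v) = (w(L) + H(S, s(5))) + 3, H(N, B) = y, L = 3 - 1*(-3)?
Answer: 5635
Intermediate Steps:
L = 6 (L = 3 + 3 = 6)
s(a) = 0 (s(a) = (⅛)*0 = 0)
y = 16
H(N, B) = 16
l(S, v) = 17 (l(S, v) = (-2 + 16) + 3 = 14 + 3 = 17)
(l(7, -18) + 144)*(60 - 25) = (17 + 144)*(60 - 25) = 161*35 = 5635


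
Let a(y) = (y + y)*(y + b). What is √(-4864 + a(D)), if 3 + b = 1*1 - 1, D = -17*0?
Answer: 16*I*√19 ≈ 69.742*I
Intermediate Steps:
D = 0
b = -3 (b = -3 + (1*1 - 1) = -3 + (1 - 1) = -3 + 0 = -3)
a(y) = 2*y*(-3 + y) (a(y) = (y + y)*(y - 3) = (2*y)*(-3 + y) = 2*y*(-3 + y))
√(-4864 + a(D)) = √(-4864 + 2*0*(-3 + 0)) = √(-4864 + 2*0*(-3)) = √(-4864 + 0) = √(-4864) = 16*I*√19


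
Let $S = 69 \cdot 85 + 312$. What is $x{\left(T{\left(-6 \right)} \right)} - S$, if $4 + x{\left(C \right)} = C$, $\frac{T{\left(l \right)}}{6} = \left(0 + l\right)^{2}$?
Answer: $-5965$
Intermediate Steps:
$T{\left(l \right)} = 6 l^{2}$ ($T{\left(l \right)} = 6 \left(0 + l\right)^{2} = 6 l^{2}$)
$x{\left(C \right)} = -4 + C$
$S = 6177$ ($S = 5865 + 312 = 6177$)
$x{\left(T{\left(-6 \right)} \right)} - S = \left(-4 + 6 \left(-6\right)^{2}\right) - 6177 = \left(-4 + 6 \cdot 36\right) - 6177 = \left(-4 + 216\right) - 6177 = 212 - 6177 = -5965$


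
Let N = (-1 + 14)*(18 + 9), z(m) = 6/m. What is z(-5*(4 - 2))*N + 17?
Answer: -968/5 ≈ -193.60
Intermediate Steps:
N = 351 (N = 13*27 = 351)
z(-5*(4 - 2))*N + 17 = (6/((-5*(4 - 2))))*351 + 17 = (6/((-5*2)))*351 + 17 = (6/(-10))*351 + 17 = (6*(-1/10))*351 + 17 = -3/5*351 + 17 = -1053/5 + 17 = -968/5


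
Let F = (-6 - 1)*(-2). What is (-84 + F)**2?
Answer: 4900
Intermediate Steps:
F = 14 (F = -7*(-2) = 14)
(-84 + F)**2 = (-84 + 14)**2 = (-70)**2 = 4900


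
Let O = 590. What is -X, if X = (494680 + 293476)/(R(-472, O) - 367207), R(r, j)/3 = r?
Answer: 788156/368623 ≈ 2.1381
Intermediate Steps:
R(r, j) = 3*r
X = -788156/368623 (X = (494680 + 293476)/(3*(-472) - 367207) = 788156/(-1416 - 367207) = 788156/(-368623) = 788156*(-1/368623) = -788156/368623 ≈ -2.1381)
-X = -1*(-788156/368623) = 788156/368623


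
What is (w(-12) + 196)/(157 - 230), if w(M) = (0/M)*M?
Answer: -196/73 ≈ -2.6849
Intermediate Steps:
w(M) = 0 (w(M) = 0*M = 0)
(w(-12) + 196)/(157 - 230) = (0 + 196)/(157 - 230) = 196/(-73) = 196*(-1/73) = -196/73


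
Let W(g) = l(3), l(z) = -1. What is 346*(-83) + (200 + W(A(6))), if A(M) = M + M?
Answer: -28519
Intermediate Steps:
A(M) = 2*M
W(g) = -1
346*(-83) + (200 + W(A(6))) = 346*(-83) + (200 - 1) = -28718 + 199 = -28519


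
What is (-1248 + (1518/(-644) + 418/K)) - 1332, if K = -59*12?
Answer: -3200272/1239 ≈ -2582.9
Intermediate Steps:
K = -708
(-1248 + (1518/(-644) + 418/K)) - 1332 = (-1248 + (1518/(-644) + 418/(-708))) - 1332 = (-1248 + (1518*(-1/644) + 418*(-1/708))) - 1332 = (-1248 + (-33/14 - 209/354)) - 1332 = (-1248 - 3652/1239) - 1332 = -1549924/1239 - 1332 = -3200272/1239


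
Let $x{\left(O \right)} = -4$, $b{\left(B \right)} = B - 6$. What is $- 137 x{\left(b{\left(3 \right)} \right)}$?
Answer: $548$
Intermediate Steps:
$b{\left(B \right)} = -6 + B$ ($b{\left(B \right)} = B - 6 = -6 + B$)
$- 137 x{\left(b{\left(3 \right)} \right)} = \left(-137\right) \left(-4\right) = 548$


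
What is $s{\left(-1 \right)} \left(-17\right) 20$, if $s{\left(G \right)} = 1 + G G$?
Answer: $-680$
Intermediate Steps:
$s{\left(G \right)} = 1 + G^{2}$
$s{\left(-1 \right)} \left(-17\right) 20 = \left(1 + \left(-1\right)^{2}\right) \left(-17\right) 20 = \left(1 + 1\right) \left(-17\right) 20 = 2 \left(-17\right) 20 = \left(-34\right) 20 = -680$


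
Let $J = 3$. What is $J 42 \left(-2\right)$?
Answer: $-252$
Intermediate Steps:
$J 42 \left(-2\right) = 3 \cdot 42 \left(-2\right) = 126 \left(-2\right) = -252$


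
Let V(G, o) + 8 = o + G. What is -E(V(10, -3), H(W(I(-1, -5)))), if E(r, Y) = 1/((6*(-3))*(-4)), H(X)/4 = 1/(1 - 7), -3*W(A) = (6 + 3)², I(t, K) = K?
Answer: -1/72 ≈ -0.013889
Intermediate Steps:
V(G, o) = -8 + G + o (V(G, o) = -8 + (o + G) = -8 + (G + o) = -8 + G + o)
W(A) = -27 (W(A) = -(6 + 3)²/3 = -⅓*9² = -⅓*81 = -27)
H(X) = -⅔ (H(X) = 4/(1 - 7) = 4/(-6) = 4*(-⅙) = -⅔)
E(r, Y) = 1/72 (E(r, Y) = 1/(-18*(-4)) = 1/72)
-E(V(10, -3), H(W(I(-1, -5)))) = -1*1/72 = -1/72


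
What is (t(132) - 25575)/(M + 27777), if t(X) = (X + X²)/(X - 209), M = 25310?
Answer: -25803/53087 ≈ -0.48605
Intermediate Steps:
t(X) = (X + X²)/(-209 + X)
(t(132) - 25575)/(M + 27777) = (132*(1 + 132)/(-209 + 132) - 25575)/(25310 + 27777) = (132*133/(-77) - 25575)/53087 = (132*(-1/77)*133 - 25575)*(1/53087) = (-228 - 25575)*(1/53087) = -25803*1/53087 = -25803/53087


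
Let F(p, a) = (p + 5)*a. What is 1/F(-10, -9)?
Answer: 1/45 ≈ 0.022222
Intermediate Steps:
F(p, a) = a*(5 + p) (F(p, a) = (5 + p)*a = a*(5 + p))
1/F(-10, -9) = 1/(-9*(5 - 10)) = 1/(-9*(-5)) = 1/45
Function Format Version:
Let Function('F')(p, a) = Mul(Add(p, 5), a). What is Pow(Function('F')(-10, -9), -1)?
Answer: Rational(1, 45) ≈ 0.022222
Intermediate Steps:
Function('F')(p, a) = Mul(a, Add(5, p)) (Function('F')(p, a) = Mul(Add(5, p), a) = Mul(a, Add(5, p)))
Pow(Function('F')(-10, -9), -1) = Pow(Mul(-9, Add(5, -10)), -1) = Pow(Mul(-9, -5), -1) = Pow(45, -1) = Rational(1, 45)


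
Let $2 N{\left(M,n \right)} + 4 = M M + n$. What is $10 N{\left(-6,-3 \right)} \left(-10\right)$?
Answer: $-1450$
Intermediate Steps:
$N{\left(M,n \right)} = -2 + \frac{n}{2} + \frac{M^{2}}{2}$ ($N{\left(M,n \right)} = -2 + \frac{M M + n}{2} = -2 + \frac{M^{2} + n}{2} = -2 + \frac{n + M^{2}}{2} = -2 + \left(\frac{n}{2} + \frac{M^{2}}{2}\right) = -2 + \frac{n}{2} + \frac{M^{2}}{2}$)
$10 N{\left(-6,-3 \right)} \left(-10\right) = 10 \left(-2 + \frac{1}{2} \left(-3\right) + \frac{\left(-6\right)^{2}}{2}\right) \left(-10\right) = 10 \left(-2 - \frac{3}{2} + \frac{1}{2} \cdot 36\right) \left(-10\right) = 10 \left(-2 - \frac{3}{2} + 18\right) \left(-10\right) = 10 \cdot \frac{29}{2} \left(-10\right) = 145 \left(-10\right) = -1450$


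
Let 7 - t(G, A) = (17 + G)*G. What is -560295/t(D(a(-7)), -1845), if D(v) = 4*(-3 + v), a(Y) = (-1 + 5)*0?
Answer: -560295/67 ≈ -8362.6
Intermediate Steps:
a(Y) = 0 (a(Y) = 4*0 = 0)
D(v) = -12 + 4*v
t(G, A) = 7 - G*(17 + G) (t(G, A) = 7 - (17 + G)*G = 7 - G*(17 + G))
-560295/t(D(a(-7)), -1845) = -560295/(7 - (-12 + 4*0)**2 - 17*(-12 + 4*0)) = -560295/(7 - (-12 + 0)**2 - 17*(-12 + 0)) = -560295/(7 - 1*(-12)**2 - 17*(-12)) = -560295/(7 - 1*144 + 204) = -560295/(7 - 144 + 204) = -560295/67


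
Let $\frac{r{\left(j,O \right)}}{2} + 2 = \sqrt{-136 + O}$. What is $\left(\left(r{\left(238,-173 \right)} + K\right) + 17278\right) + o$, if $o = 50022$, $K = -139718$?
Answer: $-72422 + 2 i \sqrt{309} \approx -72422.0 + 35.157 i$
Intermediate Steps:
$r{\left(j,O \right)} = -4 + 2 \sqrt{-136 + O}$
$\left(\left(r{\left(238,-173 \right)} + K\right) + 17278\right) + o = \left(\left(\left(-4 + 2 \sqrt{-136 - 173}\right) - 139718\right) + 17278\right) + 50022 = \left(\left(\left(-4 + 2 \sqrt{-309}\right) - 139718\right) + 17278\right) + 50022 = \left(\left(\left(-4 + 2 i \sqrt{309}\right) - 139718\right) + 17278\right) + 50022 = \left(\left(-139722 + 2 i \sqrt{309}\right) + 17278\right) + 50022 = \left(-122444 + 2 i \sqrt{309}\right) + 50022 = -72422 + 2 i \sqrt{309}$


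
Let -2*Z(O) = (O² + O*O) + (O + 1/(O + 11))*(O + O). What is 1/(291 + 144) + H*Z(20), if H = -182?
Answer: 1964999431/13485 ≈ 1.4572e+5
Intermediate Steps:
Z(O) = -O² - O*(O + 1/(11 + O)) (Z(O) = -((O² + O*O) + (O + 1/(O + 11))*(O + O))/2 = -((O² + O²) + (O + 1/(11 + O))*(2*O))/2 = -(2*O² + 2*O*(O + 1/(11 + O)))/2 = -O² - O*(O + 1/(11 + O)))
1/(291 + 144) + H*Z(20) = 1/(291 + 144) - (-182)*20*(1 + 2*20² + 22*20)/(11 + 20) = 1/435 - (-182)*20*(1 + 2*400 + 440)/31 = 1/435 - (-182)*20*(1 + 800 + 440)/31 = 1/435 - (-182)*20*1241/31 = 1/435 - 182*(-24820/31) = 1/435 + 4517240/31 = 1964999431/13485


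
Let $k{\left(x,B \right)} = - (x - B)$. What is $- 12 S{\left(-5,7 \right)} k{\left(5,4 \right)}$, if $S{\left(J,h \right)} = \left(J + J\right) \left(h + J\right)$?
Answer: $-240$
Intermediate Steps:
$S{\left(J,h \right)} = 2 J \left(J + h\right)$
$k{\left(x,B \right)} = B - x$
$- 12 S{\left(-5,7 \right)} k{\left(5,4 \right)} = - 12 \cdot 2 \left(-5\right) \left(-5 + 7\right) \left(4 - 5\right) = - 12 \cdot 2 \left(-5\right) 2 \left(4 - 5\right) = \left(-12\right) \left(-20\right) \left(-1\right) = 240 \left(-1\right) = -240$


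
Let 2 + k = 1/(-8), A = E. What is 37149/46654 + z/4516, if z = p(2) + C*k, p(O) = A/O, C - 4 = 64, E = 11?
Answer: 80639989/105344732 ≈ 0.76549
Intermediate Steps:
A = 11
C = 68 (C = 4 + 64 = 68)
p(O) = 11/O
k = -17/8 (k = -2 + 1/(-8) = -2 - ⅛ = -17/8 ≈ -2.1250)
z = -139 (z = 11/2 + 68*(-17/8) = 11*(½) - 289/2 = 11/2 - 289/2 = -139)
37149/46654 + z/4516 = 37149/46654 - 139/4516 = 80639989/105344732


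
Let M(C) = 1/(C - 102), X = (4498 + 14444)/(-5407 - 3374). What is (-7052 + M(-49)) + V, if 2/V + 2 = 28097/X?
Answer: -87586873337419/12420134597 ≈ -7052.0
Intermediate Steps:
X = -6314/2927 (X = 18942/(-8781) = 18942*(-1/8781) = -6314/2927 ≈ -2.1572)
M(C) = 1/(-102 + C)
V = -12628/82252547 (V = 2/(-2 + 28097/(-6314/2927)) = 2/(-2 + 28097*(-2927/6314)) = 2/(-2 - 82239919/6314) = 2/(-82252547/6314) = 2*(-6314/82252547) = -12628/82252547 ≈ -0.00015353)
(-7052 + M(-49)) + V = (-7052 + 1/(-102 - 49)) - 12628/82252547 = (-7052 + 1/(-151)) - 12628/82252547 = (-7052 - 1/151) - 12628/82252547 = -1064853/151 - 12628/82252547 = -87586873337419/12420134597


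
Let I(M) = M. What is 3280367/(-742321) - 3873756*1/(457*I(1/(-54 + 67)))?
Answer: -37383914687507/339240697 ≈ -1.1020e+5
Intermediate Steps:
3280367/(-742321) - 3873756*1/(457*I(1/(-54 + 67))) = 3280367/(-742321) - 3873756/(457/(-54 + 67)) = 3280367*(-1/742321) - 3873756/(457/13) = -3280367/742321 - 3873756/(457*(1/13)) = -3280367/742321 - 3873756/457/13 = -3280367/742321 - 3873756*13/457 = -3280367/742321 - 50358828/457 = -37383914687507/339240697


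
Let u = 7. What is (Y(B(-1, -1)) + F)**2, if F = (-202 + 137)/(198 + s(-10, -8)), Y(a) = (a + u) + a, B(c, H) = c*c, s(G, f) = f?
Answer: 108241/1444 ≈ 74.959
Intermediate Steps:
B(c, H) = c**2
Y(a) = 7 + 2*a (Y(a) = (a + 7) + a = (7 + a) + a = 7 + 2*a)
F = -13/38 (F = (-202 + 137)/(198 - 8) = -65/190 = -65*1/190 = -13/38 ≈ -0.34211)
(Y(B(-1, -1)) + F)**2 = ((7 + 2*(-1)**2) - 13/38)**2 = ((7 + 2*1) - 13/38)**2 = ((7 + 2) - 13/38)**2 = (9 - 13/38)**2 = (329/38)**2 = 108241/1444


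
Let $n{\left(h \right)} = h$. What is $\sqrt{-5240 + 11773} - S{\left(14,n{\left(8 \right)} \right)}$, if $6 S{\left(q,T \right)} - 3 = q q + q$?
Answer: $- \frac{71}{2} + \sqrt{6533} \approx 45.327$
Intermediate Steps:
$S{\left(q,T \right)} = \frac{1}{2} + \frac{q}{6} + \frac{q^{2}}{6}$ ($S{\left(q,T \right)} = \frac{1}{2} + \frac{q q + q}{6} = \frac{1}{2} + \frac{q^{2} + q}{6} = \frac{1}{2} + \frac{q + q^{2}}{6} = \frac{1}{2} + \left(\frac{q}{6} + \frac{q^{2}}{6}\right) = \frac{1}{2} + \frac{q}{6} + \frac{q^{2}}{6}$)
$\sqrt{-5240 + 11773} - S{\left(14,n{\left(8 \right)} \right)} = \sqrt{-5240 + 11773} - \left(\frac{1}{2} + \frac{1}{6} \cdot 14 + \frac{14^{2}}{6}\right) = \sqrt{6533} - \left(\frac{1}{2} + \frac{7}{3} + \frac{1}{6} \cdot 196\right) = \sqrt{6533} - \left(\frac{1}{2} + \frac{7}{3} + \frac{98}{3}\right) = \sqrt{6533} - \frac{71}{2} = - \frac{71}{2} + \sqrt{6533}$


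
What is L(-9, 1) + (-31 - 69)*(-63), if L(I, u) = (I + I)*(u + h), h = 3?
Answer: 6228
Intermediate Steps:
L(I, u) = 2*I*(3 + u) (L(I, u) = (I + I)*(u + 3) = (2*I)*(3 + u) = 2*I*(3 + u))
L(-9, 1) + (-31 - 69)*(-63) = 2*(-9)*(3 + 1) + (-31 - 69)*(-63) = 2*(-9)*4 - 100*(-63) = -72 + 6300 = 6228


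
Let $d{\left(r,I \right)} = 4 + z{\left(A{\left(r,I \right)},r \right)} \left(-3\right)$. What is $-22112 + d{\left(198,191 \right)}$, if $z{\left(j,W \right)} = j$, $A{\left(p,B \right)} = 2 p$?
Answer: $-23296$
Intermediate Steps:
$d{\left(r,I \right)} = 4 - 6 r$ ($d{\left(r,I \right)} = 4 + 2 r \left(-3\right) = 4 - 6 r$)
$-22112 + d{\left(198,191 \right)} = -22112 + \left(4 - 1188\right) = -22112 - 1184 = -23296$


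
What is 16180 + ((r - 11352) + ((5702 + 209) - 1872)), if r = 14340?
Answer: 23207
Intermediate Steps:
16180 + ((r - 11352) + ((5702 + 209) - 1872)) = 16180 + ((14340 - 11352) + ((5702 + 209) - 1872)) = 16180 + (2988 + (5911 - 1872)) = 16180 + (2988 + 4039) = 16180 + 7027 = 23207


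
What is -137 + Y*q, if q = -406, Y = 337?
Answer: -136959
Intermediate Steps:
-137 + Y*q = -137 + 337*(-406) = -137 - 136822 = -136959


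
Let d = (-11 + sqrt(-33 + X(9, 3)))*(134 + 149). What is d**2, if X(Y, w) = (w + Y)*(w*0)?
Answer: 7047832 - 1761958*I*sqrt(33) ≈ 7.0478e+6 - 1.0122e+7*I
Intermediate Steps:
X(Y, w) = 0 (X(Y, w) = (Y + w)*0 = 0)
d = -3113 + 283*I*sqrt(33) (d = (-11 + sqrt(-33 + 0))*(134 + 149) = (-11 + sqrt(-33))*283 = (-11 + I*sqrt(33))*283 = -3113 + 283*I*sqrt(33) ≈ -3113.0 + 1625.7*I)
d**2 = (-3113 + 283*I*sqrt(33))**2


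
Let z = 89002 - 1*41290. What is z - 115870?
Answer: -68158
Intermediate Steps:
z = 47712 (z = 89002 - 41290 = 47712)
z - 115870 = 47712 - 115870 = -68158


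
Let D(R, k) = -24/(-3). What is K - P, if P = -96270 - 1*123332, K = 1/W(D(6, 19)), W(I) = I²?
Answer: 14054529/64 ≈ 2.1960e+5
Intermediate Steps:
D(R, k) = 8 (D(R, k) = -24*(-⅓) = 8)
K = 1/64 (K = 1/(8²) = 1/64 ≈ 0.015625)
P = -219602 (P = -96270 - 123332 = -219602)
K - P = 1/64 - 1*(-219602) = 1/64 + 219602 = 14054529/64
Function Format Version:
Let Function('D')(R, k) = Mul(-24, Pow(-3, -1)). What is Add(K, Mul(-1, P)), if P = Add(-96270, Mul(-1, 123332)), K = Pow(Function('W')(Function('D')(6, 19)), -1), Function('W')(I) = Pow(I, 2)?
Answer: Rational(14054529, 64) ≈ 2.1960e+5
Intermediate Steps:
Function('D')(R, k) = 8 (Function('D')(R, k) = Mul(-24, Rational(-1, 3)) = 8)
K = Rational(1, 64) (K = Pow(Pow(8, 2), -1) = Pow(64, -1) = Rational(1, 64) ≈ 0.015625)
P = -219602 (P = Add(-96270, -123332) = -219602)
Add(K, Mul(-1, P)) = Add(Rational(1, 64), Mul(-1, -219602)) = Add(Rational(1, 64), 219602) = Rational(14054529, 64)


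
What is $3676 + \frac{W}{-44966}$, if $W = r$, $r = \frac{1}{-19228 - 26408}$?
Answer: $\frac{7543403350177}{2052068376} \approx 3676.0$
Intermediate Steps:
$r = - \frac{1}{45636}$ ($r = \frac{1}{-45636} = - \frac{1}{45636} \approx -2.1913 \cdot 10^{-5}$)
$W = - \frac{1}{45636} \approx -2.1913 \cdot 10^{-5}$
$3676 + \frac{W}{-44966} = 3676 - \frac{1}{45636 \left(-44966\right)} = 3676 - - \frac{1}{2052068376} = 3676 + \frac{1}{2052068376} = \frac{7543403350177}{2052068376}$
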